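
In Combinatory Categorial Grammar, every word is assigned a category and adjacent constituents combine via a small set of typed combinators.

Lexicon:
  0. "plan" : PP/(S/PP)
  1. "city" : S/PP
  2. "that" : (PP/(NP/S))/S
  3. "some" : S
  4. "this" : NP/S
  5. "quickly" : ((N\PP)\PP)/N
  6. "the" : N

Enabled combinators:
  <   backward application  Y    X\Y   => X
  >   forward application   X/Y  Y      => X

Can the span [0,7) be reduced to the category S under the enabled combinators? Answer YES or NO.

PP/(S/PP) S/PP (PP/(NP/S))/S S NP/S ((N\PP)\PP)/N N
CKY chart[0,7] = {N}; S ∉ chart

NO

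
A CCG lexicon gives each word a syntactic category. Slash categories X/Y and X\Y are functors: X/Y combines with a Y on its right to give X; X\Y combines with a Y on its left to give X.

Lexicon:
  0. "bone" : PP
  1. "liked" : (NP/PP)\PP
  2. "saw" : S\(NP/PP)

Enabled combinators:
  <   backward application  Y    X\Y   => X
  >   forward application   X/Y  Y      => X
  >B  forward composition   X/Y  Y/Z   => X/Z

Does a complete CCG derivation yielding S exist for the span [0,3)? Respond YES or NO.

YES

[0,3] S   <
  [0,2] NP/PP   <
    [0,1] "bone" : PP
    [1,2] "liked" : (NP/PP)\PP
  [2,3] "saw" : S\(NP/PP)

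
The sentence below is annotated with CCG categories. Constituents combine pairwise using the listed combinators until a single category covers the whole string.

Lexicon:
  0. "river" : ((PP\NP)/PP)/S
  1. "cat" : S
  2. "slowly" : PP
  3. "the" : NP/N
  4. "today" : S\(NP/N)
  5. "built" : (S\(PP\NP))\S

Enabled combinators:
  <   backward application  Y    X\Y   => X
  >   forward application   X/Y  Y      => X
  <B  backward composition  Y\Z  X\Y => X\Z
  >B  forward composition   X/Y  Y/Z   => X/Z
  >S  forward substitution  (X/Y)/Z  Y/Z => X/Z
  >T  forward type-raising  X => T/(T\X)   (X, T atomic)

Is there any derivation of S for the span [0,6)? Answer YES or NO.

[0,6] S   <
  [0,3] PP\NP   >
    [0,2] (PP\NP)/PP   >
      [0,1] "river" : ((PP\NP)/PP)/S
      [1,2] "cat" : S
    [2,3] "slowly" : PP
  [3,6] S\(PP\NP)   <
    [3,5] S   <
      [3,4] "the" : NP/N
      [4,5] "today" : S\(NP/N)
    [5,6] "built" : (S\(PP\NP))\S

YES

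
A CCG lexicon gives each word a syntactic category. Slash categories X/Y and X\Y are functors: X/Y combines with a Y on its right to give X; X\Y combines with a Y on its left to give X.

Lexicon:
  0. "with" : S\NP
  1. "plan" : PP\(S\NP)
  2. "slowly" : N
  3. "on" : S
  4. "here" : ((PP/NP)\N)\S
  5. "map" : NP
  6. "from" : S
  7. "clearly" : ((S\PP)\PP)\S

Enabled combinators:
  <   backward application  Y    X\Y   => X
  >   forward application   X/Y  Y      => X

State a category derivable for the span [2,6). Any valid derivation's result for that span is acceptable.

PP

[0,8] S   <
  [0,2] PP   <
    [0,1] "with" : S\NP
    [1,2] "plan" : PP\(S\NP)
  [2,8] S\PP   <
    [2,6] PP   >
      [2,5] PP/NP   <
        [2,3] "slowly" : N
        [3,5] (PP/NP)\N   <
          [3,4] "on" : S
          [4,5] "here" : ((PP/NP)\N)\S
      [5,6] "map" : NP
    [6,8] (S\PP)\PP   <
      [6,7] "from" : S
      [7,8] "clearly" : ((S\PP)\PP)\S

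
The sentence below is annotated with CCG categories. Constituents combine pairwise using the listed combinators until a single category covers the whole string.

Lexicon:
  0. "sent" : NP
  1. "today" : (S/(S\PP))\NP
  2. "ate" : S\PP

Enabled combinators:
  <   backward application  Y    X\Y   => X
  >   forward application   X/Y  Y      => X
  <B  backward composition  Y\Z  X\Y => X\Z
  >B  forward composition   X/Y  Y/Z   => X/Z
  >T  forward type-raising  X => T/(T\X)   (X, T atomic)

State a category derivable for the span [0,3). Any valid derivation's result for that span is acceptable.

[0,3] S   >
  [0,2] S/(S\PP)   <
    [0,1] "sent" : NP
    [1,2] "today" : (S/(S\PP))\NP
  [2,3] "ate" : S\PP

S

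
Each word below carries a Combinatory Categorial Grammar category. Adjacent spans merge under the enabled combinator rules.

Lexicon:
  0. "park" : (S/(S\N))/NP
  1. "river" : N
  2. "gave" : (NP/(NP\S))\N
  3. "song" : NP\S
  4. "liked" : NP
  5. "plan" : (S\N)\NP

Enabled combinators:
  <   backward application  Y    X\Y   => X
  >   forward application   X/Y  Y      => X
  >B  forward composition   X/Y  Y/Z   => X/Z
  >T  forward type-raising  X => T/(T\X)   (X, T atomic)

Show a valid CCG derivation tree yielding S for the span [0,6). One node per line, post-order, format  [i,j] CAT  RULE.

[0,1] (S/(S\N))/NP  lex  "park"
[1,2] N  lex  "river"
[2,3] (NP/(NP\S))\N  lex  "gave"
[1,3] NP/(NP\S)  <  k=2
[3,4] NP\S  lex  "song"
[1,4] NP  >  k=3
[0,4] S/(S\N)  >  k=1
[4,5] NP  lex  "liked"
[5,6] (S\N)\NP  lex  "plan"
[4,6] S\N  <  k=5
[0,6] S  >  k=4

[0,6] S   >
  [0,4] S/(S\N)   >
    [0,1] "park" : (S/(S\N))/NP
    [1,4] NP   >
      [1,3] NP/(NP\S)   <
        [1,2] "river" : N
        [2,3] "gave" : (NP/(NP\S))\N
      [3,4] "song" : NP\S
  [4,6] S\N   <
    [4,5] "liked" : NP
    [5,6] "plan" : (S\N)\NP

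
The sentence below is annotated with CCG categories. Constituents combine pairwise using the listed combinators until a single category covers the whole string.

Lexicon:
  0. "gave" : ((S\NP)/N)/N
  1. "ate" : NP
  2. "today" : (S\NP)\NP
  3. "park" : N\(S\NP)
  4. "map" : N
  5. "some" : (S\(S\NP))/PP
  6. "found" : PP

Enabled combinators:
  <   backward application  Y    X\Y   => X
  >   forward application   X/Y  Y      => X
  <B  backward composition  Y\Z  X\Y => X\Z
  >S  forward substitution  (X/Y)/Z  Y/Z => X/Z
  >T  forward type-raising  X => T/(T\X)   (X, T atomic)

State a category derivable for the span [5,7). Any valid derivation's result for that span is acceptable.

S\(S\NP)

[0,7] S   <
  [0,5] S\NP   >
    [0,4] (S\NP)/N   >
      [0,1] "gave" : ((S\NP)/N)/N
      [1,4] N   <
        [1,2] "ate" : NP
        [2,4] N\NP   <B
          [2,3] "today" : (S\NP)\NP
          [3,4] "park" : N\(S\NP)
    [4,5] "map" : N
  [5,7] S\(S\NP)   >
    [5,6] "some" : (S\(S\NP))/PP
    [6,7] "found" : PP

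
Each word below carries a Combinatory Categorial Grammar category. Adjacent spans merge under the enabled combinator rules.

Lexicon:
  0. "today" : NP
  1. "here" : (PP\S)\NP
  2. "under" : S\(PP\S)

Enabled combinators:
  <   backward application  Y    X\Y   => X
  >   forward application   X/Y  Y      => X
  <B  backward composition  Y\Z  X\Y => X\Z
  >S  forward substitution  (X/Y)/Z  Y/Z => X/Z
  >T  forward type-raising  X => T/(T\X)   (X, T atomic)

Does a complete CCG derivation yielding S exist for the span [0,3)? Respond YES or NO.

[0,3] S   <
  [0,2] PP\S   <
    [0,1] "today" : NP
    [1,2] "here" : (PP\S)\NP
  [2,3] "under" : S\(PP\S)

YES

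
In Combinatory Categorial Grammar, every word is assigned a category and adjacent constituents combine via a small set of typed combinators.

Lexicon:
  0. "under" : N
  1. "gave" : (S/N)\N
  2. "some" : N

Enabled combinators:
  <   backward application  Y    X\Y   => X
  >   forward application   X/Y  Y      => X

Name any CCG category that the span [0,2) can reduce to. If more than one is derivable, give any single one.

[0,3] S   >
  [0,2] S/N   <
    [0,1] "under" : N
    [1,2] "gave" : (S/N)\N
  [2,3] "some" : N

S/N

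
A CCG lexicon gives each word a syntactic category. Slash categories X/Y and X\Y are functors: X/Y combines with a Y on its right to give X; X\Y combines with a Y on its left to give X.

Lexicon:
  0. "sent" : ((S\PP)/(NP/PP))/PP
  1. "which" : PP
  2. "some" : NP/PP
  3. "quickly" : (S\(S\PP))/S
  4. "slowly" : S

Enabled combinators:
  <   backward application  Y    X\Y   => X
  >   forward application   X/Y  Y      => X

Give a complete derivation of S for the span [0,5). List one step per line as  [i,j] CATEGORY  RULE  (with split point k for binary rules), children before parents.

[0,1] ((S\PP)/(NP/PP))/PP  lex  "sent"
[1,2] PP  lex  "which"
[0,2] (S\PP)/(NP/PP)  >  k=1
[2,3] NP/PP  lex  "some"
[0,3] S\PP  >  k=2
[3,4] (S\(S\PP))/S  lex  "quickly"
[4,5] S  lex  "slowly"
[3,5] S\(S\PP)  >  k=4
[0,5] S  <  k=3

[0,5] S   <
  [0,3] S\PP   >
    [0,2] (S\PP)/(NP/PP)   >
      [0,1] "sent" : ((S\PP)/(NP/PP))/PP
      [1,2] "which" : PP
    [2,3] "some" : NP/PP
  [3,5] S\(S\PP)   >
    [3,4] "quickly" : (S\(S\PP))/S
    [4,5] "slowly" : S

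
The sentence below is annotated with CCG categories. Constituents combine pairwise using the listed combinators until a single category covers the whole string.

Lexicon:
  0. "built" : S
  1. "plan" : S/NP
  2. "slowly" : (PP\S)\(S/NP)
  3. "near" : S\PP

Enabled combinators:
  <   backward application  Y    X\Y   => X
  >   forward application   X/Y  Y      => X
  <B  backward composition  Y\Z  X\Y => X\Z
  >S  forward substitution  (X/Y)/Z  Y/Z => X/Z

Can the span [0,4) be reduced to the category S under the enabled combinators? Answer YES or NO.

YES

[0,4] S   <
  [0,3] PP   <
    [0,1] "built" : S
    [1,3] PP\S   <
      [1,2] "plan" : S/NP
      [2,3] "slowly" : (PP\S)\(S/NP)
  [3,4] "near" : S\PP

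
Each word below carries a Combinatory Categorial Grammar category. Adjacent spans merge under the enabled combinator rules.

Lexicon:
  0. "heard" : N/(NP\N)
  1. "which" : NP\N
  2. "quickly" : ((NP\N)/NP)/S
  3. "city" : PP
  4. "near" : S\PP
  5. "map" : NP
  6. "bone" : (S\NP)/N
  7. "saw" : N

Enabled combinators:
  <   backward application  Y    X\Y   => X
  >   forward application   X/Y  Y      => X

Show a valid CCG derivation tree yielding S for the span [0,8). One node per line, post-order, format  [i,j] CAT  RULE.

[0,1] N/(NP\N)  lex  "heard"
[1,2] NP\N  lex  "which"
[0,2] N  >  k=1
[2,3] ((NP\N)/NP)/S  lex  "quickly"
[3,4] PP  lex  "city"
[4,5] S\PP  lex  "near"
[3,5] S  <  k=4
[2,5] (NP\N)/NP  >  k=3
[5,6] NP  lex  "map"
[2,6] NP\N  >  k=5
[0,6] NP  <  k=2
[6,7] (S\NP)/N  lex  "bone"
[7,8] N  lex  "saw"
[6,8] S\NP  >  k=7
[0,8] S  <  k=6

[0,8] S   <
  [0,6] NP   <
    [0,2] N   >
      [0,1] "heard" : N/(NP\N)
      [1,2] "which" : NP\N
    [2,6] NP\N   >
      [2,5] (NP\N)/NP   >
        [2,3] "quickly" : ((NP\N)/NP)/S
        [3,5] S   <
          [3,4] "city" : PP
          [4,5] "near" : S\PP
      [5,6] "map" : NP
  [6,8] S\NP   >
    [6,7] "bone" : (S\NP)/N
    [7,8] "saw" : N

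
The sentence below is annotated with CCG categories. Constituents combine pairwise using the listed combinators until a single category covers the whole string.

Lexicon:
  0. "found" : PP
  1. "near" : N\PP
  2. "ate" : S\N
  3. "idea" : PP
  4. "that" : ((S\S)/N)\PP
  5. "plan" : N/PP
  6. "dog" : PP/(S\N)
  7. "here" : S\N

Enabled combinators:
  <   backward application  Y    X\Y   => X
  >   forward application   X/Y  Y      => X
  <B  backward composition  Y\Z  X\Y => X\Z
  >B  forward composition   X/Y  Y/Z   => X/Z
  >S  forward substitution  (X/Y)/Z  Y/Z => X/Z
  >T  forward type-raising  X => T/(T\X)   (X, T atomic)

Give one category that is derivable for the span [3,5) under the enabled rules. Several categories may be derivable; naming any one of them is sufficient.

(S\S)/N

[0,8] S   <
  [0,1] "found" : PP
  [1,8] S\PP   <B
    [1,2] "near" : N\PP
    [2,8] S\N   <B
      [2,3] "ate" : S\N
      [3,8] S\S   >
        [3,5] (S\S)/N   <
          [3,4] "idea" : PP
          [4,5] "that" : ((S\S)/N)\PP
        [5,8] N   >
          [5,6] "plan" : N/PP
          [6,8] PP   >
            [6,7] "dog" : PP/(S\N)
            [7,8] "here" : S\N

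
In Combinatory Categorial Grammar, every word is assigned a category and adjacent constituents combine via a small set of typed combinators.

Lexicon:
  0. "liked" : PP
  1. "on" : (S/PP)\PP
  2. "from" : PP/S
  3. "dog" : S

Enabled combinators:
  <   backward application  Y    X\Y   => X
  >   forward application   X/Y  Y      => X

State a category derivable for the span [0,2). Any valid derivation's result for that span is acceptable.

[0,4] S   >
  [0,2] S/PP   <
    [0,1] "liked" : PP
    [1,2] "on" : (S/PP)\PP
  [2,4] PP   >
    [2,3] "from" : PP/S
    [3,4] "dog" : S

S/PP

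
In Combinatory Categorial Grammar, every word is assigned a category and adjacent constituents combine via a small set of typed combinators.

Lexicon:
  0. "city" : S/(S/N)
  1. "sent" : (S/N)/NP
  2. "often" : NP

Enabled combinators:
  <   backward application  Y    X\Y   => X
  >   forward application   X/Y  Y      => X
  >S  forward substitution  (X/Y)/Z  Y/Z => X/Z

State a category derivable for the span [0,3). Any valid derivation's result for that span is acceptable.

S

[0,3] S   >
  [0,1] "city" : S/(S/N)
  [1,3] S/N   >
    [1,2] "sent" : (S/N)/NP
    [2,3] "often" : NP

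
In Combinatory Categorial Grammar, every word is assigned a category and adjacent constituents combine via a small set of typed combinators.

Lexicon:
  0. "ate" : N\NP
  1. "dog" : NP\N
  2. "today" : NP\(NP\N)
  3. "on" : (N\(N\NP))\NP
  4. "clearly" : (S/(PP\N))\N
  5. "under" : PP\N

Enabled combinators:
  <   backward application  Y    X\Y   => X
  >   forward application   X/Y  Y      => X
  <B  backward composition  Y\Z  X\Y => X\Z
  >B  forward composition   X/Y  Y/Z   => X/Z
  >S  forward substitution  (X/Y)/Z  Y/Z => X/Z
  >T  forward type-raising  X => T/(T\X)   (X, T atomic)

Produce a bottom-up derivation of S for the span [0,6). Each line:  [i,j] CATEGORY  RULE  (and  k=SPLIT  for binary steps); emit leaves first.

[0,6] S   >
  [0,5] S/(PP\N)   <
    [0,4] N   <
      [0,1] "ate" : N\NP
      [1,4] N\(N\NP)   <
        [1,3] NP   <
          [1,2] "dog" : NP\N
          [2,3] "today" : NP\(NP\N)
        [3,4] "on" : (N\(N\NP))\NP
    [4,5] "clearly" : (S/(PP\N))\N
  [5,6] "under" : PP\N

[0,1] N\NP  lex  "ate"
[1,2] NP\N  lex  "dog"
[2,3] NP\(NP\N)  lex  "today"
[1,3] NP  <  k=2
[3,4] (N\(N\NP))\NP  lex  "on"
[1,4] N\(N\NP)  <  k=3
[0,4] N  <  k=1
[4,5] (S/(PP\N))\N  lex  "clearly"
[0,5] S/(PP\N)  <  k=4
[5,6] PP\N  lex  "under"
[0,6] S  >  k=5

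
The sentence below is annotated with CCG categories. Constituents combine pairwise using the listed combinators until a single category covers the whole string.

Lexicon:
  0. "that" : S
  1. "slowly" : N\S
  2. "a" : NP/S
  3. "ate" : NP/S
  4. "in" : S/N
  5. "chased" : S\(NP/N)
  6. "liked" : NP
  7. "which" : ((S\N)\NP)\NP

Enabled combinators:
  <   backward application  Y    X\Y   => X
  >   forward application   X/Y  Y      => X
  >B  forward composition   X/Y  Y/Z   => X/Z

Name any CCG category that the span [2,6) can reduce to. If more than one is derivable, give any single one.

[0,8] S   <
  [0,2] N   <
    [0,1] "that" : S
    [1,2] "slowly" : N\S
  [2,8] S\N   <
    [2,6] NP   >
      [2,3] "a" : NP/S
      [3,6] S   <
        [3,5] NP/N   >B
          [3,4] "ate" : NP/S
          [4,5] "in" : S/N
        [5,6] "chased" : S\(NP/N)
    [6,8] (S\N)\NP   <
      [6,7] "liked" : NP
      [7,8] "which" : ((S\N)\NP)\NP

NP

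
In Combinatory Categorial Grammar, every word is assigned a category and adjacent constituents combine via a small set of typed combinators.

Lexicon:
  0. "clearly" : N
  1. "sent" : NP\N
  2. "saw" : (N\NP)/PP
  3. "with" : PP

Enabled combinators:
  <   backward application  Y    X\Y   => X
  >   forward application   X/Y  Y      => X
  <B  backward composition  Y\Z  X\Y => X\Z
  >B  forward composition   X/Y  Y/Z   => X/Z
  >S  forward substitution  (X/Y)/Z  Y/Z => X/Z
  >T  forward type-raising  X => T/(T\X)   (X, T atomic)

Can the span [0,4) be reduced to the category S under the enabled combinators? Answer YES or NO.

N NP\N (N\NP)/PP PP
CKY chart[0,4] = {N, N/(N\N), N/(PP\PP), NP/(NP\N), PP/(PP\N), S/(S\N)}; S ∉ chart

NO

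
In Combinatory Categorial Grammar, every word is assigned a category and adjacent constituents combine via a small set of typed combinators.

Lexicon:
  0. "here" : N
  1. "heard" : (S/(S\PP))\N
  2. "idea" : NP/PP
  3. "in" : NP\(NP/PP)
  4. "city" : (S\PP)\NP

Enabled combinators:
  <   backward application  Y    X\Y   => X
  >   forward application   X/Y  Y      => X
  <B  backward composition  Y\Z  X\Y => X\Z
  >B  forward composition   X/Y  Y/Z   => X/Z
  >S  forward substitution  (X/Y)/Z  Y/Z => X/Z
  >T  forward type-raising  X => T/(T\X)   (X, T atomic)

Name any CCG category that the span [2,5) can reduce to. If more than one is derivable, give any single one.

[0,5] S   >
  [0,2] S/(S\PP)   <
    [0,1] "here" : N
    [1,2] "heard" : (S/(S\PP))\N
  [2,5] S\PP   <
    [2,4] NP   <
      [2,3] "idea" : NP/PP
      [3,4] "in" : NP\(NP/PP)
    [4,5] "city" : (S\PP)\NP

S\PP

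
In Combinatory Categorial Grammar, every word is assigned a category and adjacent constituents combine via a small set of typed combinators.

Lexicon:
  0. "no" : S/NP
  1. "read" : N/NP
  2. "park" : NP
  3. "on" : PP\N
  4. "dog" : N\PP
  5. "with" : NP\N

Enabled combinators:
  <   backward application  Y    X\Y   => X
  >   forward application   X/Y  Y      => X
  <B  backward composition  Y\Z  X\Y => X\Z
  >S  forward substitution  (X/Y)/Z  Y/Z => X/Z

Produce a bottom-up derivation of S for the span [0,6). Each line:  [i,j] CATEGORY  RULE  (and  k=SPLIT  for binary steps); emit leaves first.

[0,1] S/NP  lex  "no"
[1,2] N/NP  lex  "read"
[2,3] NP  lex  "park"
[1,3] N  >  k=2
[3,4] PP\N  lex  "on"
[1,4] PP  <  k=3
[4,5] N\PP  lex  "dog"
[5,6] NP\N  lex  "with"
[4,6] NP\PP  <B  k=5
[1,6] NP  <  k=4
[0,6] S  >  k=1

[0,6] S   >
  [0,1] "no" : S/NP
  [1,6] NP   <
    [1,4] PP   <
      [1,3] N   >
        [1,2] "read" : N/NP
        [2,3] "park" : NP
      [3,4] "on" : PP\N
    [4,6] NP\PP   <B
      [4,5] "dog" : N\PP
      [5,6] "with" : NP\N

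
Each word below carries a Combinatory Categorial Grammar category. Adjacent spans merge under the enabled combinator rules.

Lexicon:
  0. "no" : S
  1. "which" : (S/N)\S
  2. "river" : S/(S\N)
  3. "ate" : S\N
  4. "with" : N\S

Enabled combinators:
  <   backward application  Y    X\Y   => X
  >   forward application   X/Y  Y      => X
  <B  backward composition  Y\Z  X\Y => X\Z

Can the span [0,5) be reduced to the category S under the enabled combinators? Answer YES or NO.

[0,5] S   >
  [0,2] S/N   <
    [0,1] "no" : S
    [1,2] "which" : (S/N)\S
  [2,5] N   <
    [2,4] S   >
      [2,3] "river" : S/(S\N)
      [3,4] "ate" : S\N
    [4,5] "with" : N\S

YES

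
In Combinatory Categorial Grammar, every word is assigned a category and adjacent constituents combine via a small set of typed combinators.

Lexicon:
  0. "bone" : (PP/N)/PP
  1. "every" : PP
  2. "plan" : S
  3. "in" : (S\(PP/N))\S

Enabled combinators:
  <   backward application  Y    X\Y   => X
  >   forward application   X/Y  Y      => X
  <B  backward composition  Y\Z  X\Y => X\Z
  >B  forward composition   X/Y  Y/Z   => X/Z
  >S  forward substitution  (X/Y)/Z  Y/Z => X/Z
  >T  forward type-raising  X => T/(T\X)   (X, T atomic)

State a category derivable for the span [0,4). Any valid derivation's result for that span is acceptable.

[0,4] S   <
  [0,2] PP/N   >
    [0,1] "bone" : (PP/N)/PP
    [1,2] "every" : PP
  [2,4] S\(PP/N)   <
    [2,3] "plan" : S
    [3,4] "in" : (S\(PP/N))\S

S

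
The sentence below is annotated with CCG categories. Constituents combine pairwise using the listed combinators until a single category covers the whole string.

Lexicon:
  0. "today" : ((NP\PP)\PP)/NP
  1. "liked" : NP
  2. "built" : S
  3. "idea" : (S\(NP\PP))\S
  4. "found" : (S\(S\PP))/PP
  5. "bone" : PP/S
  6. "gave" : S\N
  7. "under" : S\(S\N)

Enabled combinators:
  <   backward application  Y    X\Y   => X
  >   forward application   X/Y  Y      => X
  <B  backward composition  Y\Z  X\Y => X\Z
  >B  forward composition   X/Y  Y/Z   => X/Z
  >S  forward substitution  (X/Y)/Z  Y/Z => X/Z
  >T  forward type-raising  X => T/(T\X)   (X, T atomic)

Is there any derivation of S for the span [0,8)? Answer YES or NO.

[0,8] S   <
  [0,4] S\PP   <B
    [0,2] (NP\PP)\PP   >
      [0,1] "today" : ((NP\PP)\PP)/NP
      [1,2] "liked" : NP
    [2,4] S\(NP\PP)   <
      [2,3] "built" : S
      [3,4] "idea" : (S\(NP\PP))\S
  [4,8] S\(S\PP)   >
    [4,5] "found" : (S\(S\PP))/PP
    [5,8] PP   >
      [5,6] "bone" : PP/S
      [6,8] S   <
        [6,7] "gave" : S\N
        [7,8] "under" : S\(S\N)

YES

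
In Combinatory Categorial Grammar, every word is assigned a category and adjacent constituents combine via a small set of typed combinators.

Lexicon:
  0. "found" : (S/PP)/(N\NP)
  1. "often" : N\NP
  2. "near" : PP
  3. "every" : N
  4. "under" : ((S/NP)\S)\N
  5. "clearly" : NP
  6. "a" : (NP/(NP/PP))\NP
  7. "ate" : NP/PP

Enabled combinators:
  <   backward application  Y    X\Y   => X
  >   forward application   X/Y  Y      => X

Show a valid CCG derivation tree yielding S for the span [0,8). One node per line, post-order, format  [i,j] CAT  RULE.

[0,1] (S/PP)/(N\NP)  lex  "found"
[1,2] N\NP  lex  "often"
[0,2] S/PP  >  k=1
[2,3] PP  lex  "near"
[0,3] S  >  k=2
[3,4] N  lex  "every"
[4,5] ((S/NP)\S)\N  lex  "under"
[3,5] (S/NP)\S  <  k=4
[0,5] S/NP  <  k=3
[5,6] NP  lex  "clearly"
[6,7] (NP/(NP/PP))\NP  lex  "a"
[5,7] NP/(NP/PP)  <  k=6
[7,8] NP/PP  lex  "ate"
[5,8] NP  >  k=7
[0,8] S  >  k=5

[0,8] S   >
  [0,5] S/NP   <
    [0,3] S   >
      [0,2] S/PP   >
        [0,1] "found" : (S/PP)/(N\NP)
        [1,2] "often" : N\NP
      [2,3] "near" : PP
    [3,5] (S/NP)\S   <
      [3,4] "every" : N
      [4,5] "under" : ((S/NP)\S)\N
  [5,8] NP   >
    [5,7] NP/(NP/PP)   <
      [5,6] "clearly" : NP
      [6,7] "a" : (NP/(NP/PP))\NP
    [7,8] "ate" : NP/PP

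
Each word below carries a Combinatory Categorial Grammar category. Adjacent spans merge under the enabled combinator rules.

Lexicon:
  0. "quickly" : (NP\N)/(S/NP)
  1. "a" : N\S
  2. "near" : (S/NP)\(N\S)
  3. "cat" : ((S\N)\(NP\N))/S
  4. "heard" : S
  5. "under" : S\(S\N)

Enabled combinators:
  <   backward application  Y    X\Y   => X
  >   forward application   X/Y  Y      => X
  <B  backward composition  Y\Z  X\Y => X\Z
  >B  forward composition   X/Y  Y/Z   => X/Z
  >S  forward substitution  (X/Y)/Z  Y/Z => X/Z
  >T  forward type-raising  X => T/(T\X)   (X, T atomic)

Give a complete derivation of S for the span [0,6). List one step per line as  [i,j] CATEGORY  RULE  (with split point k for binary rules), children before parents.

[0,1] (NP\N)/(S/NP)  lex  "quickly"
[1,2] N\S  lex  "a"
[2,3] (S/NP)\(N\S)  lex  "near"
[1,3] S/NP  <  k=2
[0,3] NP\N  >  k=1
[3,4] ((S\N)\(NP\N))/S  lex  "cat"
[4,5] S  lex  "heard"
[3,5] (S\N)\(NP\N)  >  k=4
[0,5] S\N  <  k=3
[5,6] S\(S\N)  lex  "under"
[0,6] S  <  k=5

[0,6] S   <
  [0,5] S\N   <
    [0,3] NP\N   >
      [0,1] "quickly" : (NP\N)/(S/NP)
      [1,3] S/NP   <
        [1,2] "a" : N\S
        [2,3] "near" : (S/NP)\(N\S)
    [3,5] (S\N)\(NP\N)   >
      [3,4] "cat" : ((S\N)\(NP\N))/S
      [4,5] "heard" : S
  [5,6] "under" : S\(S\N)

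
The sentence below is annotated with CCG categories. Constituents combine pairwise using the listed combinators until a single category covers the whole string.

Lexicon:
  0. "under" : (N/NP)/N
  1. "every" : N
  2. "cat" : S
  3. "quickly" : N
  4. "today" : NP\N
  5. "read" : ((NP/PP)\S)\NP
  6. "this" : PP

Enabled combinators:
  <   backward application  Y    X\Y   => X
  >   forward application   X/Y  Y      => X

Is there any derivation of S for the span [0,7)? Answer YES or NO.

NO

(N/NP)/N N S N NP\N ((NP/PP)\S)\NP PP
CKY chart[0,7] = {N}; S ∉ chart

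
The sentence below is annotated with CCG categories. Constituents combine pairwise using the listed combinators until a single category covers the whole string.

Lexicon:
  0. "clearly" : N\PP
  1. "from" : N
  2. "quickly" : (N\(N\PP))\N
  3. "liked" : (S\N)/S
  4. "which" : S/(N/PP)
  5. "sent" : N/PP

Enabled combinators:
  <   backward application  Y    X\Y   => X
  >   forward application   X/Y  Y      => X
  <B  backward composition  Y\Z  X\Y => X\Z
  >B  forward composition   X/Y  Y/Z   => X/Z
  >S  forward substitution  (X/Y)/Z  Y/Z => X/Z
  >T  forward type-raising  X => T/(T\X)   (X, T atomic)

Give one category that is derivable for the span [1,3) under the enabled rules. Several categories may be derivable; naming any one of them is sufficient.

[0,6] S   <
  [0,3] N   <
    [0,1] "clearly" : N\PP
    [1,3] N\(N\PP)   <
      [1,2] "from" : N
      [2,3] "quickly" : (N\(N\PP))\N
  [3,6] S\N   >
    [3,4] "liked" : (S\N)/S
    [4,6] S   >
      [4,5] "which" : S/(N/PP)
      [5,6] "sent" : N/PP

N\(N\PP)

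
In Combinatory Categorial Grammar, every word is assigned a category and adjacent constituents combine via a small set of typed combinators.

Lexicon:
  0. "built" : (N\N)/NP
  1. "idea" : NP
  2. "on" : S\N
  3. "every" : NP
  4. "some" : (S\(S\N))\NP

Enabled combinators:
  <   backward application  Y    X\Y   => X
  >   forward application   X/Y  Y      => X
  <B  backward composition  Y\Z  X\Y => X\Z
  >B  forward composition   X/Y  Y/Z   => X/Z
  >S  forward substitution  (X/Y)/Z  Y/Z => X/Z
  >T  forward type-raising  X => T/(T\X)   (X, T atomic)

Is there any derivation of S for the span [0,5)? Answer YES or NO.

[0,5] S   <
  [0,3] S\N   <B
    [0,2] N\N   >
      [0,1] "built" : (N\N)/NP
      [1,2] "idea" : NP
    [2,3] "on" : S\N
  [3,5] S\(S\N)   <
    [3,4] "every" : NP
    [4,5] "some" : (S\(S\N))\NP

YES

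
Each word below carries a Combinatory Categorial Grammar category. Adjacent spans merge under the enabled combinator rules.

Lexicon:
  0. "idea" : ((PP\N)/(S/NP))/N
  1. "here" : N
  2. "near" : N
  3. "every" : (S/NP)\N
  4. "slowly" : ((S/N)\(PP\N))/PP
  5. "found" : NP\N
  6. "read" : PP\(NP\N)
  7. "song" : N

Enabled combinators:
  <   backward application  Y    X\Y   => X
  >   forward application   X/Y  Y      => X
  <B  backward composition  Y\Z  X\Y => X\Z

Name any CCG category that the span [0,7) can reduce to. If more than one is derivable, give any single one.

S/N

[0,8] S   >
  [0,7] S/N   <
    [0,4] PP\N   >
      [0,2] (PP\N)/(S/NP)   >
        [0,1] "idea" : ((PP\N)/(S/NP))/N
        [1,2] "here" : N
      [2,4] S/NP   <
        [2,3] "near" : N
        [3,4] "every" : (S/NP)\N
    [4,7] (S/N)\(PP\N)   >
      [4,5] "slowly" : ((S/N)\(PP\N))/PP
      [5,7] PP   <
        [5,6] "found" : NP\N
        [6,7] "read" : PP\(NP\N)
  [7,8] "song" : N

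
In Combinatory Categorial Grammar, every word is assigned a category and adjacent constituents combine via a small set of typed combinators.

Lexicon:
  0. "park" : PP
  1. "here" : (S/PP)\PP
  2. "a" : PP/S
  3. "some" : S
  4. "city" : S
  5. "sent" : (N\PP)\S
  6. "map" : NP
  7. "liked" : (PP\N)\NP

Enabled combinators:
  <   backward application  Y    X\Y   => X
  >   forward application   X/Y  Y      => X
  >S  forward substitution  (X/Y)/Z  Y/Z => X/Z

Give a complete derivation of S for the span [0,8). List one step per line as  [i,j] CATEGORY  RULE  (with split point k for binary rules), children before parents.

[0,8] S   >
  [0,2] S/PP   <
    [0,1] "park" : PP
    [1,2] "here" : (S/PP)\PP
  [2,8] PP   <
    [2,6] N   <
      [2,4] PP   >
        [2,3] "a" : PP/S
        [3,4] "some" : S
      [4,6] N\PP   <
        [4,5] "city" : S
        [5,6] "sent" : (N\PP)\S
    [6,8] PP\N   <
      [6,7] "map" : NP
      [7,8] "liked" : (PP\N)\NP

[0,1] PP  lex  "park"
[1,2] (S/PP)\PP  lex  "here"
[0,2] S/PP  <  k=1
[2,3] PP/S  lex  "a"
[3,4] S  lex  "some"
[2,4] PP  >  k=3
[4,5] S  lex  "city"
[5,6] (N\PP)\S  lex  "sent"
[4,6] N\PP  <  k=5
[2,6] N  <  k=4
[6,7] NP  lex  "map"
[7,8] (PP\N)\NP  lex  "liked"
[6,8] PP\N  <  k=7
[2,8] PP  <  k=6
[0,8] S  >  k=2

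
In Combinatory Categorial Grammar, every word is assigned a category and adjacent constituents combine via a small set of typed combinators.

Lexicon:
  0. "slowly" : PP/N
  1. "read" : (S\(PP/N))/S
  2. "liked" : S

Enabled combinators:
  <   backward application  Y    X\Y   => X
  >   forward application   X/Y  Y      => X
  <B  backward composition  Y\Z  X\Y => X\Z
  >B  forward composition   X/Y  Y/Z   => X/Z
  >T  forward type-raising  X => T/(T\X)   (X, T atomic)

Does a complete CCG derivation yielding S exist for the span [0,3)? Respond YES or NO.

[0,3] S   <
  [0,1] "slowly" : PP/N
  [1,3] S\(PP/N)   >
    [1,2] "read" : (S\(PP/N))/S
    [2,3] "liked" : S

YES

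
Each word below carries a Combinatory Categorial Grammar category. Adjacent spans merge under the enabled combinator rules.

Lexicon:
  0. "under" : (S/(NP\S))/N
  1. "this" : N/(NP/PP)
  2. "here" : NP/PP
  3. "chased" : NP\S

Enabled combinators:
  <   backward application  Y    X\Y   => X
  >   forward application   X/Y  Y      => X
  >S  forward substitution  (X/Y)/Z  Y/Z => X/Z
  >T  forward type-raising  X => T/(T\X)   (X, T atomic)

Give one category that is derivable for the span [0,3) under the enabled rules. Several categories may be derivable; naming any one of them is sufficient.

[0,4] S   >
  [0,3] S/(NP\S)   >
    [0,1] "under" : (S/(NP\S))/N
    [1,3] N   >
      [1,2] "this" : N/(NP/PP)
      [2,3] "here" : NP/PP
  [3,4] "chased" : NP\S

S/(NP\S)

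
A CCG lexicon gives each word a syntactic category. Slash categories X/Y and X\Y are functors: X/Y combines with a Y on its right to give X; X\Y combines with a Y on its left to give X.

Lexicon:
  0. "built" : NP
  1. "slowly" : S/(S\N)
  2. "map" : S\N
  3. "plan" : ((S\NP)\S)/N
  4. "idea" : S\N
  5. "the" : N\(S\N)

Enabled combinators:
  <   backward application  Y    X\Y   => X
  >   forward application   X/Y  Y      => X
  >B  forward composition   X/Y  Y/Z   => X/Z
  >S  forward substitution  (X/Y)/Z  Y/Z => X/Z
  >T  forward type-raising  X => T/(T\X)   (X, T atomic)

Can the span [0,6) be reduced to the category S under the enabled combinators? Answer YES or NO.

[0,6] S   >
  [0,1] S/(S\NP)   >T
    [0,1] "built" : NP
  [1,6] S\NP   <
    [1,3] S   >
      [1,2] "slowly" : S/(S\N)
      [2,3] "map" : S\N
    [3,6] (S\NP)\S   >
      [3,4] "plan" : ((S\NP)\S)/N
      [4,6] N   <
        [4,5] "idea" : S\N
        [5,6] "the" : N\(S\N)

YES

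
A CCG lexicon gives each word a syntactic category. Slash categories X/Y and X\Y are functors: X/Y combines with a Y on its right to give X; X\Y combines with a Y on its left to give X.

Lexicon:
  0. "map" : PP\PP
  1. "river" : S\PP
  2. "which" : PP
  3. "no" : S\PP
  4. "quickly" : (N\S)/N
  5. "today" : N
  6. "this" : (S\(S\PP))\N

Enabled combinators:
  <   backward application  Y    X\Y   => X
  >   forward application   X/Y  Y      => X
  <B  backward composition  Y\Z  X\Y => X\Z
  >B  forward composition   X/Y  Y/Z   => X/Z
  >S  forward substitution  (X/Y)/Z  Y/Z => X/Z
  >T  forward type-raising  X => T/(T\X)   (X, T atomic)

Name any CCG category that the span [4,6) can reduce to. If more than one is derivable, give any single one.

N\S

[0,7] S   <
  [0,2] S\PP   <B
    [0,1] "map" : PP\PP
    [1,2] "river" : S\PP
  [2,7] S\(S\PP)   <
    [2,6] N   <
      [2,3] "which" : PP
      [3,6] N\PP   <B
        [3,4] "no" : S\PP
        [4,6] N\S   >
          [4,5] "quickly" : (N\S)/N
          [5,6] "today" : N
    [6,7] "this" : (S\(S\PP))\N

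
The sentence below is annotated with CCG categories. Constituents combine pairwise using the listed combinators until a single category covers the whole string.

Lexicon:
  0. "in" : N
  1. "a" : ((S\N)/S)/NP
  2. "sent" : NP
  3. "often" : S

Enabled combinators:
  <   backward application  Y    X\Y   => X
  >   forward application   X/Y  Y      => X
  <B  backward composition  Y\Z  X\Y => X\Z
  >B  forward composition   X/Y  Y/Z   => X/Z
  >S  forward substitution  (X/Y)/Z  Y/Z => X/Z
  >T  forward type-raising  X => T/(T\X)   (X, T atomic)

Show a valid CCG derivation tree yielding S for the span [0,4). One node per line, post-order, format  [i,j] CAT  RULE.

[0,1] N  lex  "in"
[0,1] S/(S\N)  >T
[1,2] ((S\N)/S)/NP  lex  "a"
[2,3] NP  lex  "sent"
[1,3] (S\N)/S  >  k=2
[3,4] S  lex  "often"
[1,4] S\N  >  k=3
[0,4] S  >  k=1

[0,4] S   >
  [0,1] S/(S\N)   >T
    [0,1] "in" : N
  [1,4] S\N   >
    [1,3] (S\N)/S   >
      [1,2] "a" : ((S\N)/S)/NP
      [2,3] "sent" : NP
    [3,4] "often" : S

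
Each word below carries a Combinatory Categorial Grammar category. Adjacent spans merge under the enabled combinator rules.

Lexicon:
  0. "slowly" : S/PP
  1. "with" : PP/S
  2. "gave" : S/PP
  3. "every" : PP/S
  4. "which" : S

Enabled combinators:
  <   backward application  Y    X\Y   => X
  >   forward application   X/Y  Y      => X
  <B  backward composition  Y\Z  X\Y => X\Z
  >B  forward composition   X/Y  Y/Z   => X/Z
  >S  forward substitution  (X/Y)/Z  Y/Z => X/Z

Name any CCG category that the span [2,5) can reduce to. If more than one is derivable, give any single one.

[0,5] S   >
  [0,1] "slowly" : S/PP
  [1,5] PP   >
    [1,2] "with" : PP/S
    [2,5] S   >
      [2,3] "gave" : S/PP
      [3,5] PP   >
        [3,4] "every" : PP/S
        [4,5] "which" : S

S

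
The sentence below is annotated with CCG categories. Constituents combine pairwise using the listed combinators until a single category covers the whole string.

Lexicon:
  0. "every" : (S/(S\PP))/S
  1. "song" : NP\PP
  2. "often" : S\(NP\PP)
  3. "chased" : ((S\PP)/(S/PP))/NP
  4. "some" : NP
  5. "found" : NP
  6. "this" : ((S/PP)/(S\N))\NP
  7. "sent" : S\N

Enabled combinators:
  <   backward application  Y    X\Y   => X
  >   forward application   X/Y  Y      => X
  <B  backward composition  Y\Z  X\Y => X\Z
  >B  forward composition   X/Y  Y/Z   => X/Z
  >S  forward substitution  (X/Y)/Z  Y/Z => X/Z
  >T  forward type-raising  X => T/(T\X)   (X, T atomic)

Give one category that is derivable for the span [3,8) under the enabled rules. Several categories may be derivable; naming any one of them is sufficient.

[0,8] S   >
  [0,3] S/(S\PP)   >
    [0,1] "every" : (S/(S\PP))/S
    [1,3] S   <
      [1,2] "song" : NP\PP
      [2,3] "often" : S\(NP\PP)
  [3,8] S\PP   >
    [3,5] (S\PP)/(S/PP)   >
      [3,4] "chased" : ((S\PP)/(S/PP))/NP
      [4,5] "some" : NP
    [5,8] S/PP   >
      [5,7] (S/PP)/(S\N)   <
        [5,6] "found" : NP
        [6,7] "this" : ((S/PP)/(S\N))\NP
      [7,8] "sent" : S\N

S\PP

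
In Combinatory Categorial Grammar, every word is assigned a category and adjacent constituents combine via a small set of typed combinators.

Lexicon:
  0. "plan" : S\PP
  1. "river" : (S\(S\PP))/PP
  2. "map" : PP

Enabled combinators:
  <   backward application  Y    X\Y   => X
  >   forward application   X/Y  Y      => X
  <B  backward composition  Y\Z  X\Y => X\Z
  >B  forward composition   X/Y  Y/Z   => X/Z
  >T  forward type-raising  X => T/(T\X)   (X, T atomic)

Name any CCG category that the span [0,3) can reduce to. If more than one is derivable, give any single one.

S

[0,3] S   <
  [0,1] "plan" : S\PP
  [1,3] S\(S\PP)   >
    [1,2] "river" : (S\(S\PP))/PP
    [2,3] "map" : PP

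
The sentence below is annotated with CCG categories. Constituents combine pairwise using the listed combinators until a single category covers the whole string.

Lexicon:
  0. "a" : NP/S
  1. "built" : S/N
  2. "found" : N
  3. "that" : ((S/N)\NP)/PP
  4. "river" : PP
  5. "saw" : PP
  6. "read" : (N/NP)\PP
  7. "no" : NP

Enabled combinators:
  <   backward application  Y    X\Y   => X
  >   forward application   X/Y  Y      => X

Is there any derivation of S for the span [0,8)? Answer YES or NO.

[0,8] S   >
  [0,5] S/N   <
    [0,3] NP   >
      [0,1] "a" : NP/S
      [1,3] S   >
        [1,2] "built" : S/N
        [2,3] "found" : N
    [3,5] (S/N)\NP   >
      [3,4] "that" : ((S/N)\NP)/PP
      [4,5] "river" : PP
  [5,8] N   >
    [5,7] N/NP   <
      [5,6] "saw" : PP
      [6,7] "read" : (N/NP)\PP
    [7,8] "no" : NP

YES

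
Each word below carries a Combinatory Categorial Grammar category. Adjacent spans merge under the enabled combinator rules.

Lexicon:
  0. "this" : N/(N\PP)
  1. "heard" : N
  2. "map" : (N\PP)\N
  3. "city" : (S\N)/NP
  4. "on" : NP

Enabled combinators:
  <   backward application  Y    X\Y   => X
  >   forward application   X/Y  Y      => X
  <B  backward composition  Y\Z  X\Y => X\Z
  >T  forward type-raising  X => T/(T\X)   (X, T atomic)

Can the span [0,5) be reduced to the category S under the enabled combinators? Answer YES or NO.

YES

[0,5] S   <
  [0,3] N   >
    [0,1] "this" : N/(N\PP)
    [1,3] N\PP   <
      [1,2] "heard" : N
      [2,3] "map" : (N\PP)\N
  [3,5] S\N   >
    [3,4] "city" : (S\N)/NP
    [4,5] "on" : NP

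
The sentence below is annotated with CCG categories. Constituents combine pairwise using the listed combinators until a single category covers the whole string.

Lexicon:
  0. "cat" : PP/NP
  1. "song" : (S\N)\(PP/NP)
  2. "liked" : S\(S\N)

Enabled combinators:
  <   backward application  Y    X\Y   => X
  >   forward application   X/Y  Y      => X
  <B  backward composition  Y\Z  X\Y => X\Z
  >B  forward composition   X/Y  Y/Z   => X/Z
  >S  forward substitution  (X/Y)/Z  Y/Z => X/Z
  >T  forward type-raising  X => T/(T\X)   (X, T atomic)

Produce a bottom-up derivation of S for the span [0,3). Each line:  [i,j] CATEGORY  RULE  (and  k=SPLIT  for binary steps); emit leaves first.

[0,3] S   <
  [0,2] S\N   <
    [0,1] "cat" : PP/NP
    [1,2] "song" : (S\N)\(PP/NP)
  [2,3] "liked" : S\(S\N)

[0,1] PP/NP  lex  "cat"
[1,2] (S\N)\(PP/NP)  lex  "song"
[0,2] S\N  <  k=1
[2,3] S\(S\N)  lex  "liked"
[0,3] S  <  k=2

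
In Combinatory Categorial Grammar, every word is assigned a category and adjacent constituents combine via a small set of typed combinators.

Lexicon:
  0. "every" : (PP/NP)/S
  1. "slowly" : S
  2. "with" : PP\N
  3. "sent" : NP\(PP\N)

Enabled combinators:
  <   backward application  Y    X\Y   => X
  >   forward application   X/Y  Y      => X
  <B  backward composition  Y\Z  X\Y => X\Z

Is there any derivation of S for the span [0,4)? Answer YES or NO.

(PP/NP)/S S PP\N NP\(PP\N)
CKY chart[0,4] = {PP}; S ∉ chart

NO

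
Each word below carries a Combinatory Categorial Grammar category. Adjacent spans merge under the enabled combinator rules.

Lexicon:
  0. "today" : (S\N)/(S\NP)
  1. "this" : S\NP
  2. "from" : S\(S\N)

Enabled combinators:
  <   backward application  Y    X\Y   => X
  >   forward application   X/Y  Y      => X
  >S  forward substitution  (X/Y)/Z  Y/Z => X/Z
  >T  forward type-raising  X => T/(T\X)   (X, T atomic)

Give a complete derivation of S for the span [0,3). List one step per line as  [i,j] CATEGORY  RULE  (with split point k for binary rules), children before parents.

[0,3] S   <
  [0,2] S\N   >
    [0,1] "today" : (S\N)/(S\NP)
    [1,2] "this" : S\NP
  [2,3] "from" : S\(S\N)

[0,1] (S\N)/(S\NP)  lex  "today"
[1,2] S\NP  lex  "this"
[0,2] S\N  >  k=1
[2,3] S\(S\N)  lex  "from"
[0,3] S  <  k=2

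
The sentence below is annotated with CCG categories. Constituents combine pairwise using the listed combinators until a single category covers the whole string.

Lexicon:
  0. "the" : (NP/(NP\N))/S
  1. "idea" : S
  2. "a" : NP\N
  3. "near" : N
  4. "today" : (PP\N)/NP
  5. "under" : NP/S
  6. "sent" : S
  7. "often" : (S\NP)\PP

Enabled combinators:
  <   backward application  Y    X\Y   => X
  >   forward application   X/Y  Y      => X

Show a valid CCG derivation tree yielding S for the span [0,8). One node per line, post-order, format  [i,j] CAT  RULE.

[0,1] (NP/(NP\N))/S  lex  "the"
[1,2] S  lex  "idea"
[0,2] NP/(NP\N)  >  k=1
[2,3] NP\N  lex  "a"
[0,3] NP  >  k=2
[3,4] N  lex  "near"
[4,5] (PP\N)/NP  lex  "today"
[5,6] NP/S  lex  "under"
[6,7] S  lex  "sent"
[5,7] NP  >  k=6
[4,7] PP\N  >  k=5
[3,7] PP  <  k=4
[7,8] (S\NP)\PP  lex  "often"
[3,8] S\NP  <  k=7
[0,8] S  <  k=3

[0,8] S   <
  [0,3] NP   >
    [0,2] NP/(NP\N)   >
      [0,1] "the" : (NP/(NP\N))/S
      [1,2] "idea" : S
    [2,3] "a" : NP\N
  [3,8] S\NP   <
    [3,7] PP   <
      [3,4] "near" : N
      [4,7] PP\N   >
        [4,5] "today" : (PP\N)/NP
        [5,7] NP   >
          [5,6] "under" : NP/S
          [6,7] "sent" : S
    [7,8] "often" : (S\NP)\PP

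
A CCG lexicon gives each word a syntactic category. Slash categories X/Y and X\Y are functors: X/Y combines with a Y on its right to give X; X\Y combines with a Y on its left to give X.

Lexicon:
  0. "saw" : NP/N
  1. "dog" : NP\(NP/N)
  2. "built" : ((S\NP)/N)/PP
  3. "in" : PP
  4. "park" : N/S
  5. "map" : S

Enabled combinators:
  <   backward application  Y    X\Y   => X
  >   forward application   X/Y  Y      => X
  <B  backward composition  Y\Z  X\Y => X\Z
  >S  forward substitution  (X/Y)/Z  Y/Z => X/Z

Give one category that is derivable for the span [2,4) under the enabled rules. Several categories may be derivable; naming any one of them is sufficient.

[0,6] S   <
  [0,2] NP   <
    [0,1] "saw" : NP/N
    [1,2] "dog" : NP\(NP/N)
  [2,6] S\NP   >
    [2,4] (S\NP)/N   >
      [2,3] "built" : ((S\NP)/N)/PP
      [3,4] "in" : PP
    [4,6] N   >
      [4,5] "park" : N/S
      [5,6] "map" : S

(S\NP)/N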